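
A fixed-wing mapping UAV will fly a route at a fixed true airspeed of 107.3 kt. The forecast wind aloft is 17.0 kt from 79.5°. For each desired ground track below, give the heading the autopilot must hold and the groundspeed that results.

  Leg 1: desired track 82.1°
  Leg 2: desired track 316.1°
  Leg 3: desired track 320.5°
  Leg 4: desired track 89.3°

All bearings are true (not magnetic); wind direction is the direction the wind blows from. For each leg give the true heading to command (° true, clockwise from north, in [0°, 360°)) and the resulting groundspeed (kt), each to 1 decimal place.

Leg 1: heading=81.7°, groundspeed=90.3 kt
Leg 2: heading=323.7°, groundspeed=115.7 kt
Leg 3: heading=328.5°, groundspeed=114.5 kt
Leg 4: heading=87.8°, groundspeed=90.5 kt

Leg 1: desired track 82.1°; wind correction -0.4° → command heading 81.7°, groundspeed 90.3 kt
Leg 2: desired track 316.1°; wind correction +7.6° → command heading 323.7°, groundspeed 115.7 kt
Leg 3: desired track 320.5°; wind correction +8.0° → command heading 328.5°, groundspeed 114.5 kt
Leg 4: desired track 89.3°; wind correction -1.5° → command heading 87.8°, groundspeed 90.5 kt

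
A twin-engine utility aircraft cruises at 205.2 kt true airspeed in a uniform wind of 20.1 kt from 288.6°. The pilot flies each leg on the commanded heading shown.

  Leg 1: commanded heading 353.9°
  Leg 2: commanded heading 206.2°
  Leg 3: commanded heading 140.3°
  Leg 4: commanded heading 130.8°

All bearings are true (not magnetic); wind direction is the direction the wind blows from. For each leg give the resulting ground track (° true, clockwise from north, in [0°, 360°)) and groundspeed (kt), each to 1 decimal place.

Leg 1: track=359.2°, groundspeed=197.6 kt
Leg 2: track=200.6°, groundspeed=203.5 kt
Leg 3: track=137.6°, groundspeed=222.6 kt
Leg 4: track=128.9°, groundspeed=223.9 kt

Leg 1: heading 353.9°; drift +5.3° → track 359.2°, groundspeed 197.6 kt
Leg 2: heading 206.2°; drift -5.6° → track 200.6°, groundspeed 203.5 kt
Leg 3: heading 140.3°; drift -2.7° → track 137.6°, groundspeed 222.6 kt
Leg 4: heading 130.8°; drift -1.9° → track 128.9°, groundspeed 223.9 kt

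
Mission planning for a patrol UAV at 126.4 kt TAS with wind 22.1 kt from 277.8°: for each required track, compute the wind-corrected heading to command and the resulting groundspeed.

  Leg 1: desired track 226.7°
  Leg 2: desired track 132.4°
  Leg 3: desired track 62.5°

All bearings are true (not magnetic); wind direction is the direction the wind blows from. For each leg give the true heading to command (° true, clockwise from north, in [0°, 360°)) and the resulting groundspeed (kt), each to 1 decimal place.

Leg 1: desired track 226.7°; wind correction +7.8° → command heading 234.5°, groundspeed 111.3 kt
Leg 2: desired track 132.4°; wind correction +5.7° → command heading 138.1°, groundspeed 144.0 kt
Leg 3: desired track 62.5°; wind correction -5.8° → command heading 56.7°, groundspeed 143.8 kt

Leg 1: heading=234.5°, groundspeed=111.3 kt
Leg 2: heading=138.1°, groundspeed=144.0 kt
Leg 3: heading=56.7°, groundspeed=143.8 kt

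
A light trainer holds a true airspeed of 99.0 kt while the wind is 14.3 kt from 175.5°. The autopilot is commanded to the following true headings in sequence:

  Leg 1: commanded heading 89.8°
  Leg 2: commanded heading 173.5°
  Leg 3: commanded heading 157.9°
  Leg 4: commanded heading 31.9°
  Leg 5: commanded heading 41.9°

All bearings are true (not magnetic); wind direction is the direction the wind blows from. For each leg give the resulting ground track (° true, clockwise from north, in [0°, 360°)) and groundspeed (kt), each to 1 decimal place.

Leg 1: track=81.5°, groundspeed=99.0 kt
Leg 2: track=173.2°, groundspeed=84.7 kt
Leg 3: track=155.0°, groundspeed=85.5 kt
Leg 4: track=27.5°, groundspeed=110.8 kt
Leg 5: track=36.5°, groundspeed=109.4 kt

Leg 1: heading 89.8°; drift -8.3° → track 81.5°, groundspeed 99.0 kt
Leg 2: heading 173.5°; drift -0.3° → track 173.2°, groundspeed 84.7 kt
Leg 3: heading 157.9°; drift -2.9° → track 155.0°, groundspeed 85.5 kt
Leg 4: heading 31.9°; drift -4.4° → track 27.5°, groundspeed 110.8 kt
Leg 5: heading 41.9°; drift -5.4° → track 36.5°, groundspeed 109.4 kt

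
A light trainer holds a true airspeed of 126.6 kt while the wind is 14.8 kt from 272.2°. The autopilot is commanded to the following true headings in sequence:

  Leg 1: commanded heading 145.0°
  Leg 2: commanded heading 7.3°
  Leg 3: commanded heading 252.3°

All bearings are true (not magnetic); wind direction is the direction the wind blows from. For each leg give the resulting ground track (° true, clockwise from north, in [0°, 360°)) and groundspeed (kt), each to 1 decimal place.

Leg 1: heading 145.0°; drift -5.0° → track 140.0°, groundspeed 136.1 kt
Leg 2: heading 7.3°; drift +6.6° → track 13.9°, groundspeed 128.8 kt
Leg 3: heading 252.3°; drift -2.6° → track 249.7°, groundspeed 112.8 kt

Leg 1: track=140.0°, groundspeed=136.1 kt
Leg 2: track=13.9°, groundspeed=128.8 kt
Leg 3: track=249.7°, groundspeed=112.8 kt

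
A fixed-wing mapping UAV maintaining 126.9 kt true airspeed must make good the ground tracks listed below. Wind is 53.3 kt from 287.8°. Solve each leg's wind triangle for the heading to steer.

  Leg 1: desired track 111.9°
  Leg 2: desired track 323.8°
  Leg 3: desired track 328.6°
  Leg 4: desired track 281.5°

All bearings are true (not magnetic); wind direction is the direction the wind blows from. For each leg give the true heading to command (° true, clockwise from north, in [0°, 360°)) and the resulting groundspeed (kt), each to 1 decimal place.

Leg 1: heading=113.6°, groundspeed=180.0 kt
Leg 2: heading=309.5°, groundspeed=79.9 kt
Leg 3: heading=312.7°, groundspeed=81.7 kt
Leg 4: heading=284.1°, groundspeed=73.8 kt

Leg 1: desired track 111.9°; wind correction +1.7° → command heading 113.6°, groundspeed 180.0 kt
Leg 2: desired track 323.8°; wind correction -14.3° → command heading 309.5°, groundspeed 79.9 kt
Leg 3: desired track 328.6°; wind correction -15.9° → command heading 312.7°, groundspeed 81.7 kt
Leg 4: desired track 281.5°; wind correction +2.6° → command heading 284.1°, groundspeed 73.8 kt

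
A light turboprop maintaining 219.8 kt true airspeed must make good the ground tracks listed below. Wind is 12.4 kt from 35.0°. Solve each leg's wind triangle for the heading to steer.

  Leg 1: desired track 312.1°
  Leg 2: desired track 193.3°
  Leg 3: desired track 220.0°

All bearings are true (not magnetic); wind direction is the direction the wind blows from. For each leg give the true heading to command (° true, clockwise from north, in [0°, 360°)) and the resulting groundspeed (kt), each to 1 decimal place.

Leg 1: heading=315.3°, groundspeed=217.9 kt
Leg 2: heading=192.1°, groundspeed=231.3 kt
Leg 3: heading=220.3°, groundspeed=232.2 kt

Leg 1: desired track 312.1°; wind correction +3.2° → command heading 315.3°, groundspeed 217.9 kt
Leg 2: desired track 193.3°; wind correction -1.2° → command heading 192.1°, groundspeed 231.3 kt
Leg 3: desired track 220.0°; wind correction +0.3° → command heading 220.3°, groundspeed 232.2 kt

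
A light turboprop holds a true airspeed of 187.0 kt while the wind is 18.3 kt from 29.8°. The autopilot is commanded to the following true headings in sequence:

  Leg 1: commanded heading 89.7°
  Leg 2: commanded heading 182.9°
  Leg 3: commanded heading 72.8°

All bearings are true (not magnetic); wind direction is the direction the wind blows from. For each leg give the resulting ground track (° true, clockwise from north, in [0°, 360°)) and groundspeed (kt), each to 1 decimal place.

Leg 1: track=94.8°, groundspeed=178.5 kt
Leg 2: track=185.2°, groundspeed=203.5 kt
Leg 3: track=76.9°, groundspeed=174.1 kt

Leg 1: heading 89.7°; drift +5.1° → track 94.8°, groundspeed 178.5 kt
Leg 2: heading 182.9°; drift +2.3° → track 185.2°, groundspeed 203.5 kt
Leg 3: heading 72.8°; drift +4.1° → track 76.9°, groundspeed 174.1 kt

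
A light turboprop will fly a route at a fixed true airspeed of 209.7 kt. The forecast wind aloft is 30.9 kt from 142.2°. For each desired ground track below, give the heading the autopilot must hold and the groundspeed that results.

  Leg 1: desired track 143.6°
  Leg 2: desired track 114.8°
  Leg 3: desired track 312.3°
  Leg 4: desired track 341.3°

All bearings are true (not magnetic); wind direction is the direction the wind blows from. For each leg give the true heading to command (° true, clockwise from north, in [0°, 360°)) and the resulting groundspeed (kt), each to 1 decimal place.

Leg 1: heading=143.4°, groundspeed=178.8 kt
Leg 2: heading=118.7°, groundspeed=181.8 kt
Leg 3: heading=310.8°, groundspeed=240.1 kt
Leg 4: heading=344.1°, groundspeed=238.7 kt

Leg 1: desired track 143.6°; wind correction -0.2° → command heading 143.4°, groundspeed 178.8 kt
Leg 2: desired track 114.8°; wind correction +3.9° → command heading 118.7°, groundspeed 181.8 kt
Leg 3: desired track 312.3°; wind correction -1.5° → command heading 310.8°, groundspeed 240.1 kt
Leg 4: desired track 341.3°; wind correction +2.8° → command heading 344.1°, groundspeed 238.7 kt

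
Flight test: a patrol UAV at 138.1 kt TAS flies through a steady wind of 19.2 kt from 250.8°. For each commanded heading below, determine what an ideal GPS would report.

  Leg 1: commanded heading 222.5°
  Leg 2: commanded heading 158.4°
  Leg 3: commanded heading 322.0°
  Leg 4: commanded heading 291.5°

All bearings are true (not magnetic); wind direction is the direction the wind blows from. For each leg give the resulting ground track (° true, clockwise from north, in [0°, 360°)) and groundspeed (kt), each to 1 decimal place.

Leg 1: heading 222.5°; drift -4.3° → track 218.2°, groundspeed 121.5 kt
Leg 2: heading 158.4°; drift -7.9° → track 150.5°, groundspeed 140.2 kt
Leg 3: heading 322.0°; drift +7.8° → track 329.8°, groundspeed 133.2 kt
Leg 4: heading 291.5°; drift +5.8° → track 297.3°, groundspeed 124.2 kt

Leg 1: track=218.2°, groundspeed=121.5 kt
Leg 2: track=150.5°, groundspeed=140.2 kt
Leg 3: track=329.8°, groundspeed=133.2 kt
Leg 4: track=297.3°, groundspeed=124.2 kt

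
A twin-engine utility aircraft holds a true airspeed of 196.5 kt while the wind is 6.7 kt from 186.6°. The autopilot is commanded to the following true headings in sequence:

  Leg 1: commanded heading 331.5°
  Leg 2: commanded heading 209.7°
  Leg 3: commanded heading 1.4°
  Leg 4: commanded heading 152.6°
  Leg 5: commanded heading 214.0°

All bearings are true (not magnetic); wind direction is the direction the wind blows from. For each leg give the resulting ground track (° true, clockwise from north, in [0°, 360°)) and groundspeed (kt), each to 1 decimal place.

Leg 1: heading 331.5°; drift +1.1° → track 332.6°, groundspeed 202.0 kt
Leg 2: heading 209.7°; drift +0.8° → track 210.5°, groundspeed 190.4 kt
Leg 3: heading 1.4°; drift +0.2° → track 1.6°, groundspeed 203.2 kt
Leg 4: heading 152.6°; drift -1.1° → track 151.5°, groundspeed 191.0 kt
Leg 5: heading 214.0°; drift +0.9° → track 214.9°, groundspeed 190.6 kt

Leg 1: track=332.6°, groundspeed=202.0 kt
Leg 2: track=210.5°, groundspeed=190.4 kt
Leg 3: track=1.6°, groundspeed=203.2 kt
Leg 4: track=151.5°, groundspeed=191.0 kt
Leg 5: track=214.9°, groundspeed=190.6 kt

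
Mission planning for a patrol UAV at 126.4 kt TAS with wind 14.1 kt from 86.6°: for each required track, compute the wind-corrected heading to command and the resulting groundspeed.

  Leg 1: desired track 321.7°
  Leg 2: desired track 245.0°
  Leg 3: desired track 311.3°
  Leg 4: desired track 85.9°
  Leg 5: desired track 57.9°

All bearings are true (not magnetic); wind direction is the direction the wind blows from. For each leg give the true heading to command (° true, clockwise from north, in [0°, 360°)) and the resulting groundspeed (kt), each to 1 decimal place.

Leg 1: desired track 321.7°; wind correction +5.2° → command heading 326.9°, groundspeed 133.9 kt
Leg 2: desired track 245.0°; wind correction -2.4° → command heading 242.6°, groundspeed 139.4 kt
Leg 3: desired track 311.3°; wind correction +4.5° → command heading 315.8°, groundspeed 136.0 kt
Leg 4: desired track 85.9°; wind correction +0.1° → command heading 86.0°, groundspeed 112.3 kt
Leg 5: desired track 57.9°; wind correction +3.1° → command heading 61.0°, groundspeed 113.9 kt

Leg 1: heading=326.9°, groundspeed=133.9 kt
Leg 2: heading=242.6°, groundspeed=139.4 kt
Leg 3: heading=315.8°, groundspeed=136.0 kt
Leg 4: heading=86.0°, groundspeed=112.3 kt
Leg 5: heading=61.0°, groundspeed=113.9 kt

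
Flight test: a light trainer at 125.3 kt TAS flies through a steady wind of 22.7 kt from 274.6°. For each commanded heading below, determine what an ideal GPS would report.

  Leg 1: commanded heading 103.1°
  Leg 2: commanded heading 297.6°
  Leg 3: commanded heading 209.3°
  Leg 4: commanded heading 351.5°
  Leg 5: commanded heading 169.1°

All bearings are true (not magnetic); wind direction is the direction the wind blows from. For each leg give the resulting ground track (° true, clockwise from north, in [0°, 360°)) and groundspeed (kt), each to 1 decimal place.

Leg 1: heading 103.1°; drift -1.3° → track 101.8°, groundspeed 147.8 kt
Leg 2: heading 297.6°; drift +4.9° → track 302.5°, groundspeed 104.8 kt
Leg 3: heading 209.3°; drift -10.1° → track 199.2°, groundspeed 117.6 kt
Leg 4: heading 351.5°; drift +10.4° → track 1.9°, groundspeed 122.2 kt
Leg 5: heading 169.1°; drift -9.5° → track 159.6°, groundspeed 133.2 kt

Leg 1: track=101.8°, groundspeed=147.8 kt
Leg 2: track=302.5°, groundspeed=104.8 kt
Leg 3: track=199.2°, groundspeed=117.6 kt
Leg 4: track=1.9°, groundspeed=122.2 kt
Leg 5: track=159.6°, groundspeed=133.2 kt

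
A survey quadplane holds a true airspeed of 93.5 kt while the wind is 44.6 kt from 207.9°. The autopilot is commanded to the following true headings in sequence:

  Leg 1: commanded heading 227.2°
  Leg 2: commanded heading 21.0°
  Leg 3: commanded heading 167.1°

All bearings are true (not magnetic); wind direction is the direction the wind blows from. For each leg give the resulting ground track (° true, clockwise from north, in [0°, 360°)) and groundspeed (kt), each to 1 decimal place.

Leg 1: heading 227.2°; drift +16.0° → track 243.2°, groundspeed 53.5 kt
Leg 2: heading 21.0°; drift +2.2° → track 23.2°, groundspeed 137.9 kt
Leg 3: heading 167.1°; drift -26.0° → track 141.1°, groundspeed 66.5 kt

Leg 1: track=243.2°, groundspeed=53.5 kt
Leg 2: track=23.2°, groundspeed=137.9 kt
Leg 3: track=141.1°, groundspeed=66.5 kt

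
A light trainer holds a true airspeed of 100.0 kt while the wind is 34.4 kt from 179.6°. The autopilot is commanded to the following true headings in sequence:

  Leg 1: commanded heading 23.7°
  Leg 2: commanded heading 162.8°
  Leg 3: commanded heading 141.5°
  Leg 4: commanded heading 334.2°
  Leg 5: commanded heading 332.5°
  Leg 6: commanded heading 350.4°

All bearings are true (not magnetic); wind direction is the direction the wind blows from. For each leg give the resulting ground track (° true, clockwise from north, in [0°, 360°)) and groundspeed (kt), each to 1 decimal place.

Leg 1: track=17.6°, groundspeed=132.2 kt
Leg 2: track=154.4°, groundspeed=67.8 kt
Leg 3: track=125.3°, groundspeed=76.0 kt
Leg 4: track=340.6°, groundspeed=131.9 kt
Leg 5: track=339.3°, groundspeed=131.6 kt
Leg 6: track=352.8°, groundspeed=134.1 kt

Leg 1: heading 23.7°; drift -6.1° → track 17.6°, groundspeed 132.2 kt
Leg 2: heading 162.8°; drift -8.4° → track 154.4°, groundspeed 67.8 kt
Leg 3: heading 141.5°; drift -16.2° → track 125.3°, groundspeed 76.0 kt
Leg 4: heading 334.2°; drift +6.4° → track 340.6°, groundspeed 131.9 kt
Leg 5: heading 332.5°; drift +6.8° → track 339.3°, groundspeed 131.6 kt
Leg 6: heading 350.4°; drift +2.4° → track 352.8°, groundspeed 134.1 kt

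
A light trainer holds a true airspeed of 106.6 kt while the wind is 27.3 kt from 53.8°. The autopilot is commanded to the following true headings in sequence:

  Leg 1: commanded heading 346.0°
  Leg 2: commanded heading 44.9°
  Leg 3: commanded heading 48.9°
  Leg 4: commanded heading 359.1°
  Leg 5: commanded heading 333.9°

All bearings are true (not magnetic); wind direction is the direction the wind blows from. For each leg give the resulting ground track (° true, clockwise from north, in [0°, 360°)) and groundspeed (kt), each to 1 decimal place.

Leg 1: heading 346.0°; drift -14.7° → track 331.3°, groundspeed 99.5 kt
Leg 2: heading 44.9°; drift -3.0° → track 41.9°, groundspeed 79.7 kt
Leg 3: heading 48.9°; drift -1.7° → track 47.2°, groundspeed 79.4 kt
Leg 4: heading 359.1°; drift -13.8° → track 345.3°, groundspeed 93.5 kt
Leg 5: heading 333.9°; drift -14.8° → track 319.1°, groundspeed 105.3 kt

Leg 1: track=331.3°, groundspeed=99.5 kt
Leg 2: track=41.9°, groundspeed=79.7 kt
Leg 3: track=47.2°, groundspeed=79.4 kt
Leg 4: track=345.3°, groundspeed=93.5 kt
Leg 5: track=319.1°, groundspeed=105.3 kt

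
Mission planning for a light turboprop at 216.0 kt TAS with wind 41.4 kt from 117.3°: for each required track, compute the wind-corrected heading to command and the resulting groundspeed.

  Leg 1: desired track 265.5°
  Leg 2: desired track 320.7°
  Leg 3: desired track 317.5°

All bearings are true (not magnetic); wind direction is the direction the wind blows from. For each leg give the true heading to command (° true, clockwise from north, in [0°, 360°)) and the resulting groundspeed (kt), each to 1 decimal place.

Leg 1: heading=259.7°, groundspeed=250.1 kt
Leg 2: heading=325.1°, groundspeed=253.4 kt
Leg 3: heading=321.3°, groundspeed=254.4 kt

Leg 1: desired track 265.5°; wind correction -5.8° → command heading 259.7°, groundspeed 250.1 kt
Leg 2: desired track 320.7°; wind correction +4.4° → command heading 325.1°, groundspeed 253.4 kt
Leg 3: desired track 317.5°; wind correction +3.8° → command heading 321.3°, groundspeed 254.4 kt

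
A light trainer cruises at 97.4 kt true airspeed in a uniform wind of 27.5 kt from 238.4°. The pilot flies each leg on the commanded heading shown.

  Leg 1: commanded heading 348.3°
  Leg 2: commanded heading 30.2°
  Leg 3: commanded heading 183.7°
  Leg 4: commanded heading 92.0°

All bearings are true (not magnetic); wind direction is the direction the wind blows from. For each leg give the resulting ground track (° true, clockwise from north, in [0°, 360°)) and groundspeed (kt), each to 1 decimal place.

Leg 1: heading 348.3°; drift +13.6° → track 1.9°, groundspeed 109.8 kt
Leg 2: heading 30.2°; drift +6.1° → track 36.3°, groundspeed 122.3 kt
Leg 3: heading 183.7°; drift -15.4° → track 168.3°, groundspeed 84.5 kt
Leg 4: heading 92.0°; drift -7.2° → track 84.8°, groundspeed 121.3 kt

Leg 1: track=1.9°, groundspeed=109.8 kt
Leg 2: track=36.3°, groundspeed=122.3 kt
Leg 3: track=168.3°, groundspeed=84.5 kt
Leg 4: track=84.8°, groundspeed=121.3 kt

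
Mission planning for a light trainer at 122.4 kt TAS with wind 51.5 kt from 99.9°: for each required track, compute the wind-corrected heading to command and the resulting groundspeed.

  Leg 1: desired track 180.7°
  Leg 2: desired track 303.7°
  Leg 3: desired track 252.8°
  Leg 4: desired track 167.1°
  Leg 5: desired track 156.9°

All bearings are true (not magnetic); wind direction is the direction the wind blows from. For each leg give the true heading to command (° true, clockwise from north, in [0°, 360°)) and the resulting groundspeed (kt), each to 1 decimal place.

Leg 1: heading=156.2°, groundspeed=103.1 kt
Leg 2: heading=313.5°, groundspeed=167.7 kt
Leg 3: heading=241.7°, groundspeed=166.0 kt
Leg 4: heading=144.3°, groundspeed=92.9 kt
Leg 5: heading=136.2°, groundspeed=86.5 kt

Leg 1: desired track 180.7°; wind correction -24.5° → command heading 156.2°, groundspeed 103.1 kt
Leg 2: desired track 303.7°; wind correction +9.8° → command heading 313.5°, groundspeed 167.7 kt
Leg 3: desired track 252.8°; wind correction -11.1° → command heading 241.7°, groundspeed 166.0 kt
Leg 4: desired track 167.1°; wind correction -22.8° → command heading 144.3°, groundspeed 92.9 kt
Leg 5: desired track 156.9°; wind correction -20.7° → command heading 136.2°, groundspeed 86.5 kt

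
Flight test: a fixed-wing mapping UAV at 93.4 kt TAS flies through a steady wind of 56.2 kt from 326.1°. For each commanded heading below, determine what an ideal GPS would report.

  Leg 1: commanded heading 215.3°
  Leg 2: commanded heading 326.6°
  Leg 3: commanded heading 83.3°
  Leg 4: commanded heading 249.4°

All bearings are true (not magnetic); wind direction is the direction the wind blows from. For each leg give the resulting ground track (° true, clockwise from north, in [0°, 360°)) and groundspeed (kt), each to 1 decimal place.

Leg 1: heading 215.3°; drift -24.9° → track 190.4°, groundspeed 124.9 kt
Leg 2: heading 326.6°; drift +0.8° → track 327.4°, groundspeed 37.2 kt
Leg 3: heading 83.3°; drift +22.8° → track 106.1°, groundspeed 129.2 kt
Leg 4: heading 249.4°; drift -34.2° → track 215.2°, groundspeed 97.3 kt

Leg 1: track=190.4°, groundspeed=124.9 kt
Leg 2: track=327.4°, groundspeed=37.2 kt
Leg 3: track=106.1°, groundspeed=129.2 kt
Leg 4: track=215.2°, groundspeed=97.3 kt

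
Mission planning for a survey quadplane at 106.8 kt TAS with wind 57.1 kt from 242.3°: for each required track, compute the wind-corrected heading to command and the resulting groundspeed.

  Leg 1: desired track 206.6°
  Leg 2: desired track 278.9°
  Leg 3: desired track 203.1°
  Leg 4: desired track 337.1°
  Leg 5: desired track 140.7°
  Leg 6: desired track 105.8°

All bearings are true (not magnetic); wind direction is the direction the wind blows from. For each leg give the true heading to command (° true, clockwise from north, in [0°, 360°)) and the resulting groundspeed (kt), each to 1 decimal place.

Leg 1: heading=224.8°, groundspeed=55.1 kt
Leg 2: heading=260.3°, groundspeed=55.4 kt
Leg 3: heading=222.8°, groundspeed=56.3 kt
Leg 4: heading=304.9°, groundspeed=95.2 kt
Leg 5: heading=172.3°, groundspeed=102.5 kt
Leg 6: heading=127.4°, groundspeed=140.7 kt

Leg 1: desired track 206.6°; wind correction +18.2° → command heading 224.8°, groundspeed 55.1 kt
Leg 2: desired track 278.9°; wind correction -18.6° → command heading 260.3°, groundspeed 55.4 kt
Leg 3: desired track 203.1°; wind correction +19.7° → command heading 222.8°, groundspeed 56.3 kt
Leg 4: desired track 337.1°; wind correction -32.2° → command heading 304.9°, groundspeed 95.2 kt
Leg 5: desired track 140.7°; wind correction +31.6° → command heading 172.3°, groundspeed 102.5 kt
Leg 6: desired track 105.8°; wind correction +21.6° → command heading 127.4°, groundspeed 140.7 kt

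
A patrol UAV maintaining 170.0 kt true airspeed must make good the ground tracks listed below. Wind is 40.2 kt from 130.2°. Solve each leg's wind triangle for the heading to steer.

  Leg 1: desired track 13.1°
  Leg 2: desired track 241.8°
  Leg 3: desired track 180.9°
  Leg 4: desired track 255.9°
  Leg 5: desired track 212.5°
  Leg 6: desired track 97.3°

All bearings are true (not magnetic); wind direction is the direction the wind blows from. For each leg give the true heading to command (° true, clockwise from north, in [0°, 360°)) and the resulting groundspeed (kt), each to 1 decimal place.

Leg 1: desired track 13.1°; wind correction +12.2° → command heading 25.3°, groundspeed 184.5 kt
Leg 2: desired track 241.8°; wind correction -12.7° → command heading 229.1°, groundspeed 180.6 kt
Leg 3: desired track 180.9°; wind correction -10.5° → command heading 170.4°, groundspeed 141.7 kt
Leg 4: desired track 255.9°; wind correction -11.1° → command heading 244.8°, groundspeed 190.3 kt
Leg 5: desired track 212.5°; wind correction -13.6° → command heading 198.9°, groundspeed 159.9 kt
Leg 6: desired track 97.3°; wind correction +7.4° → command heading 104.7°, groundspeed 134.8 kt

Leg 1: heading=25.3°, groundspeed=184.5 kt
Leg 2: heading=229.1°, groundspeed=180.6 kt
Leg 3: heading=170.4°, groundspeed=141.7 kt
Leg 4: heading=244.8°, groundspeed=190.3 kt
Leg 5: heading=198.9°, groundspeed=159.9 kt
Leg 6: heading=104.7°, groundspeed=134.8 kt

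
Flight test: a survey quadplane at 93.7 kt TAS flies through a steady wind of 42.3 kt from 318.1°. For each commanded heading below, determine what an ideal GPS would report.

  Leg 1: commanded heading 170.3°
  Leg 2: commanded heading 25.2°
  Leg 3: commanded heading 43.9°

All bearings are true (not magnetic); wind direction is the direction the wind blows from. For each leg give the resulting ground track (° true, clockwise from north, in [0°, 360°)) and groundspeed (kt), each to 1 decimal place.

Leg 1: track=160.4°, groundspeed=131.4 kt
Leg 2: track=52.0°, groundspeed=86.5 kt
Leg 3: track=68.9°, groundspeed=99.9 kt

Leg 1: heading 170.3°; drift -9.9° → track 160.4°, groundspeed 131.4 kt
Leg 2: heading 25.2°; drift +26.8° → track 52.0°, groundspeed 86.5 kt
Leg 3: heading 43.9°; drift +25.0° → track 68.9°, groundspeed 99.9 kt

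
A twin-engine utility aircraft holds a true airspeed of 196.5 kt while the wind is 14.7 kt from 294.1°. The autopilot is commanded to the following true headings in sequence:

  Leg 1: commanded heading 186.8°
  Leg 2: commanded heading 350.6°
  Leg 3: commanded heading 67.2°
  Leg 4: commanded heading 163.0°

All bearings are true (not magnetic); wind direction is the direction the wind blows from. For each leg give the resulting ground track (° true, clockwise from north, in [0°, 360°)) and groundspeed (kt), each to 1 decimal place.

Leg 1: track=182.8°, groundspeed=201.4 kt
Leg 2: track=354.3°, groundspeed=188.8 kt
Leg 3: track=70.2°, groundspeed=206.8 kt
Leg 4: track=159.9°, groundspeed=206.5 kt

Leg 1: heading 186.8°; drift -4.0° → track 182.8°, groundspeed 201.4 kt
Leg 2: heading 350.6°; drift +3.7° → track 354.3°, groundspeed 188.8 kt
Leg 3: heading 67.2°; drift +3.0° → track 70.2°, groundspeed 206.8 kt
Leg 4: heading 163.0°; drift -3.1° → track 159.9°, groundspeed 206.5 kt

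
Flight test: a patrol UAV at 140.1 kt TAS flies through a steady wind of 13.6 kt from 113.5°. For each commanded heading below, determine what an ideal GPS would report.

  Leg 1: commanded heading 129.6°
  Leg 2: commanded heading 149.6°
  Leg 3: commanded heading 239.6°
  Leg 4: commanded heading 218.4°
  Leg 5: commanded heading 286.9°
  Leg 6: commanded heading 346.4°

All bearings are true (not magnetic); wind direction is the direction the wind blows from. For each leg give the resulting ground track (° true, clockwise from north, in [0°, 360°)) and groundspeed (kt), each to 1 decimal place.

Leg 1: heading 129.6°; drift +1.7° → track 131.3°, groundspeed 127.1 kt
Leg 2: heading 149.6°; drift +3.6° → track 153.2°, groundspeed 129.4 kt
Leg 3: heading 239.6°; drift +4.2° → track 243.8°, groundspeed 148.5 kt
Leg 4: heading 218.4°; drift +5.2° → track 223.6°, groundspeed 144.2 kt
Leg 5: heading 286.9°; drift +0.6° → track 287.5°, groundspeed 153.6 kt
Leg 6: heading 346.4°; drift -4.2° → track 342.2°, groundspeed 148.7 kt

Leg 1: track=131.3°, groundspeed=127.1 kt
Leg 2: track=153.2°, groundspeed=129.4 kt
Leg 3: track=243.8°, groundspeed=148.5 kt
Leg 4: track=223.6°, groundspeed=144.2 kt
Leg 5: track=287.5°, groundspeed=153.6 kt
Leg 6: track=342.2°, groundspeed=148.7 kt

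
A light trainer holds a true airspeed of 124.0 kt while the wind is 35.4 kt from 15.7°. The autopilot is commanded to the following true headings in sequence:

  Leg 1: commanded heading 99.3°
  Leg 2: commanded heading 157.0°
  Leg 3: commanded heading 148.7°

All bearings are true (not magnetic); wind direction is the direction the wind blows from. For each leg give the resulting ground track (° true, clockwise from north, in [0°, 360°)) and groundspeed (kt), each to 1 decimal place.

Leg 1: track=115.6°, groundspeed=125.1 kt
Leg 2: track=165.3°, groundspeed=153.2 kt
Leg 3: track=158.6°, groundspeed=150.4 kt

Leg 1: heading 99.3°; drift +16.3° → track 115.6°, groundspeed 125.1 kt
Leg 2: heading 157.0°; drift +8.3° → track 165.3°, groundspeed 153.2 kt
Leg 3: heading 148.7°; drift +9.9° → track 158.6°, groundspeed 150.4 kt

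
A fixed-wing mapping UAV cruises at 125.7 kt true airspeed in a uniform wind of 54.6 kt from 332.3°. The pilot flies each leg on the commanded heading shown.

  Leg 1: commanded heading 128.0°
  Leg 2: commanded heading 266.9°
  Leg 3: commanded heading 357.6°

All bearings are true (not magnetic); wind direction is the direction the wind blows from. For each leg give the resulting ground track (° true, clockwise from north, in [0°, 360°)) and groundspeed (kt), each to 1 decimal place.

Leg 1: track=135.3°, groundspeed=176.9 kt
Leg 2: track=241.2°, groundspeed=114.3 kt
Leg 3: track=14.6°, groundspeed=79.8 kt

Leg 1: heading 128.0°; drift +7.3° → track 135.3°, groundspeed 176.9 kt
Leg 2: heading 266.9°; drift -25.7° → track 241.2°, groundspeed 114.3 kt
Leg 3: heading 357.6°; drift +17.0° → track 14.6°, groundspeed 79.8 kt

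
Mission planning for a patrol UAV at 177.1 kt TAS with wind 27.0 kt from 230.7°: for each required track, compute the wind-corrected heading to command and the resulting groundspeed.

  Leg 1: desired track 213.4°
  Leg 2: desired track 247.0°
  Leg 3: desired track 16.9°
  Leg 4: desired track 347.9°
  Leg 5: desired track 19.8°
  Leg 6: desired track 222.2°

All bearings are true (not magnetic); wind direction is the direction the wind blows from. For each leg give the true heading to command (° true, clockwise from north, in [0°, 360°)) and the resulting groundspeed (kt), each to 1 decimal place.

Leg 1: desired track 213.4°; wind correction +2.6° → command heading 216.0°, groundspeed 151.1 kt
Leg 2: desired track 247.0°; wind correction -2.5° → command heading 244.5°, groundspeed 151.0 kt
Leg 3: desired track 16.9°; wind correction -4.9° → command heading 12.0°, groundspeed 198.9 kt
Leg 4: desired track 347.9°; wind correction -7.8° → command heading 340.1°, groundspeed 187.8 kt
Leg 5: desired track 19.8°; wind correction -4.5° → command heading 15.3°, groundspeed 199.7 kt
Leg 6: desired track 222.2°; wind correction +1.3° → command heading 223.5°, groundspeed 150.4 kt

Leg 1: heading=216.0°, groundspeed=151.1 kt
Leg 2: heading=244.5°, groundspeed=151.0 kt
Leg 3: heading=12.0°, groundspeed=198.9 kt
Leg 4: heading=340.1°, groundspeed=187.8 kt
Leg 5: heading=15.3°, groundspeed=199.7 kt
Leg 6: heading=223.5°, groundspeed=150.4 kt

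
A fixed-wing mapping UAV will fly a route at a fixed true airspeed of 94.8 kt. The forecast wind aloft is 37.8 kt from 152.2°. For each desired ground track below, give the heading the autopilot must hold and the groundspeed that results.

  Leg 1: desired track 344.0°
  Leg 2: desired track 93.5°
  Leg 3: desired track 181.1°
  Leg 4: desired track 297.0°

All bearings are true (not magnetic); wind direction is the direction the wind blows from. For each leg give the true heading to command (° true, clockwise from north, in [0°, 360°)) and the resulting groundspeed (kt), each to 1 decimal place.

Leg 1: heading=348.7°, groundspeed=131.5 kt
Leg 2: heading=113.4°, groundspeed=69.5 kt
Leg 3: heading=170.0°, groundspeed=59.9 kt
Leg 4: heading=283.7°, groundspeed=123.2 kt

Leg 1: desired track 344.0°; wind correction +4.7° → command heading 348.7°, groundspeed 131.5 kt
Leg 2: desired track 93.5°; wind correction +19.9° → command heading 113.4°, groundspeed 69.5 kt
Leg 3: desired track 181.1°; wind correction -11.1° → command heading 170.0°, groundspeed 59.9 kt
Leg 4: desired track 297.0°; wind correction -13.3° → command heading 283.7°, groundspeed 123.2 kt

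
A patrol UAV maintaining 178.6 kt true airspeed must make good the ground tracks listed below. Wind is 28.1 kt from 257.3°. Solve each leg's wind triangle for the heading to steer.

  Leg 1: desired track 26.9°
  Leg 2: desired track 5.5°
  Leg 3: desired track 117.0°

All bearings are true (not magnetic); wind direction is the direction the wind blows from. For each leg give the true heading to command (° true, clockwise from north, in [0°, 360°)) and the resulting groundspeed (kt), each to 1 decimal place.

Leg 1: heading=19.9°, groundspeed=195.2 kt
Leg 2: heading=356.9°, groundspeed=185.4 kt
Leg 3: heading=122.8°, groundspeed=199.3 kt

Leg 1: desired track 26.9°; wind correction -7.0° → command heading 19.9°, groundspeed 195.2 kt
Leg 2: desired track 5.5°; wind correction -8.6° → command heading 356.9°, groundspeed 185.4 kt
Leg 3: desired track 117.0°; wind correction +5.8° → command heading 122.8°, groundspeed 199.3 kt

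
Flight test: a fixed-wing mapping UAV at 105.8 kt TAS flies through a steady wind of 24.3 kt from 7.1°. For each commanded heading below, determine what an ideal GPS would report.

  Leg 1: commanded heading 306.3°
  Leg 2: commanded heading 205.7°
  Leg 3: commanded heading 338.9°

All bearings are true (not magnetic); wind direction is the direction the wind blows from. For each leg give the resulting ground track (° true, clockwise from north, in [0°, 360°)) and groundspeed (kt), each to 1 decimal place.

Leg 1: heading 306.3°; drift -12.7° → track 293.6°, groundspeed 96.3 kt
Leg 2: heading 205.7°; drift -3.4° → track 202.3°, groundspeed 129.1 kt
Leg 3: heading 338.9°; drift -7.7° → track 331.2°, groundspeed 85.2 kt

Leg 1: track=293.6°, groundspeed=96.3 kt
Leg 2: track=202.3°, groundspeed=129.1 kt
Leg 3: track=331.2°, groundspeed=85.2 kt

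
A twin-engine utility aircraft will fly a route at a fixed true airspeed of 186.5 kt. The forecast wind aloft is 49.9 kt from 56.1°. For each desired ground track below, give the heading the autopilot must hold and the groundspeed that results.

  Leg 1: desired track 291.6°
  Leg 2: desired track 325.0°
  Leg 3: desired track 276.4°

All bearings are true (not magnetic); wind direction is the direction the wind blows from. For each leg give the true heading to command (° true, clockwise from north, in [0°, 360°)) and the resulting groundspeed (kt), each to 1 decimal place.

Leg 1: desired track 291.6°; wind correction +12.7° → command heading 304.3°, groundspeed 210.2 kt
Leg 2: desired track 325.0°; wind correction +15.5° → command heading 340.5°, groundspeed 180.7 kt
Leg 3: desired track 276.4°; wind correction +10.0° → command heading 286.4°, groundspeed 221.7 kt

Leg 1: heading=304.3°, groundspeed=210.2 kt
Leg 2: heading=340.5°, groundspeed=180.7 kt
Leg 3: heading=286.4°, groundspeed=221.7 kt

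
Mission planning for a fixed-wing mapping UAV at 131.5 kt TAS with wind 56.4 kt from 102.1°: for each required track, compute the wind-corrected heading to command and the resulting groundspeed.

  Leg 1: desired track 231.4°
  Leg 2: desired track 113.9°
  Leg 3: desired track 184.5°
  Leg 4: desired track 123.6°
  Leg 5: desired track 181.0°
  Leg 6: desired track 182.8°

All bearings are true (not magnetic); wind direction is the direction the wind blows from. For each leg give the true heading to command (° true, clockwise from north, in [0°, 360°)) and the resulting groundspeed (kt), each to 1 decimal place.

Leg 1: heading=212.0°, groundspeed=159.8 kt
Leg 2: heading=108.9°, groundspeed=75.8 kt
Leg 3: heading=159.3°, groundspeed=111.6 kt
Leg 4: heading=114.6°, groundspeed=77.4 kt
Leg 5: heading=156.1°, groundspeed=108.4 kt
Leg 6: heading=157.8°, groundspeed=110.0 kt

Leg 1: desired track 231.4°; wind correction -19.4° → command heading 212.0°, groundspeed 159.8 kt
Leg 2: desired track 113.9°; wind correction -5.0° → command heading 108.9°, groundspeed 75.8 kt
Leg 3: desired track 184.5°; wind correction -25.2° → command heading 159.3°, groundspeed 111.6 kt
Leg 4: desired track 123.6°; wind correction -9.0° → command heading 114.6°, groundspeed 77.4 kt
Leg 5: desired track 181.0°; wind correction -24.9° → command heading 156.1°, groundspeed 108.4 kt
Leg 6: desired track 182.8°; wind correction -25.0° → command heading 157.8°, groundspeed 110.0 kt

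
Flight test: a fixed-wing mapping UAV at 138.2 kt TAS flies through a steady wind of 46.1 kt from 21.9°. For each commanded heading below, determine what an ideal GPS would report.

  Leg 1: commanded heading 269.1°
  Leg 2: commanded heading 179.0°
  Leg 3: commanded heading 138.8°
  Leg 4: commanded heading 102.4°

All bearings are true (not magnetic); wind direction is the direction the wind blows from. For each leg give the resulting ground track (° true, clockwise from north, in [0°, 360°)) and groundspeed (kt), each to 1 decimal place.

Leg 1: track=253.9°, groundspeed=161.7 kt
Leg 2: track=184.7°, groundspeed=181.6 kt
Leg 3: track=153.3°, groundspeed=164.3 kt
Leg 4: track=121.6°, groundspeed=138.3 kt

Leg 1: heading 269.1°; drift -15.2° → track 253.9°, groundspeed 161.7 kt
Leg 2: heading 179.0°; drift +5.7° → track 184.7°, groundspeed 181.6 kt
Leg 3: heading 138.8°; drift +14.5° → track 153.3°, groundspeed 164.3 kt
Leg 4: heading 102.4°; drift +19.2° → track 121.6°, groundspeed 138.3 kt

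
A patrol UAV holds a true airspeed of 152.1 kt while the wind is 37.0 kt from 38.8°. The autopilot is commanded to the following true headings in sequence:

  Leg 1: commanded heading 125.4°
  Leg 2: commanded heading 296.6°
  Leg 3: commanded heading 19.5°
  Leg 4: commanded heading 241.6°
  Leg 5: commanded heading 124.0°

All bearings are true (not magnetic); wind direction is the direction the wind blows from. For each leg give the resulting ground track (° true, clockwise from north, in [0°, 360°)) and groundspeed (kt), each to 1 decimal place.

Leg 1: heading 125.4°; drift +13.8° → track 139.2°, groundspeed 154.4 kt
Leg 2: heading 296.6°; drift -12.7° → track 283.9°, groundspeed 164.0 kt
Leg 3: heading 19.5°; drift -6.0° → track 13.5°, groundspeed 117.8 kt
Leg 4: heading 241.6°; drift -4.4° → track 237.2°, groundspeed 186.8 kt
Leg 5: heading 124.0°; drift +13.9° → track 137.9°, groundspeed 153.5 kt

Leg 1: track=139.2°, groundspeed=154.4 kt
Leg 2: track=283.9°, groundspeed=164.0 kt
Leg 3: track=13.5°, groundspeed=117.8 kt
Leg 4: track=237.2°, groundspeed=186.8 kt
Leg 5: track=137.9°, groundspeed=153.5 kt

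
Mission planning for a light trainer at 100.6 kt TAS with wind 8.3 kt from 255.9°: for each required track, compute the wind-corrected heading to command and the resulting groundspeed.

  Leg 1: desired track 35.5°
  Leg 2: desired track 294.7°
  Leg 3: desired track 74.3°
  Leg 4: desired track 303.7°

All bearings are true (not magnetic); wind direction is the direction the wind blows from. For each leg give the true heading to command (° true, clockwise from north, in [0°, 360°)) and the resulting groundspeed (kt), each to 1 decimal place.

Leg 1: heading=32.4°, groundspeed=106.8 kt
Leg 2: heading=291.7°, groundspeed=94.0 kt
Leg 3: heading=74.2°, groundspeed=108.9 kt
Leg 4: heading=300.2°, groundspeed=94.8 kt

Leg 1: desired track 35.5°; wind correction -3.1° → command heading 32.4°, groundspeed 106.8 kt
Leg 2: desired track 294.7°; wind correction -3.0° → command heading 291.7°, groundspeed 94.0 kt
Leg 3: desired track 74.3°; wind correction -0.1° → command heading 74.2°, groundspeed 108.9 kt
Leg 4: desired track 303.7°; wind correction -3.5° → command heading 300.2°, groundspeed 94.8 kt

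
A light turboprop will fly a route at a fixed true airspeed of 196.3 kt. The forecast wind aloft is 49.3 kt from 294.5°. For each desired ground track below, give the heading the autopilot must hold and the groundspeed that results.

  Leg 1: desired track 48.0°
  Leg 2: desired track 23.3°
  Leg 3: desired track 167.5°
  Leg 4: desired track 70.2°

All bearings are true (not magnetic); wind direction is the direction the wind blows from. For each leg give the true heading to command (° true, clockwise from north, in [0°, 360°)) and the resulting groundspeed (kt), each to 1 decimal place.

Leg 1: desired track 48.0°; wind correction -13.3° → command heading 34.7°, groundspeed 210.7 kt
Leg 2: desired track 23.3°; wind correction -14.5° → command heading 8.8°, groundspeed 189.0 kt
Leg 3: desired track 167.5°; wind correction +11.6° → command heading 179.1°, groundspeed 222.0 kt
Leg 4: desired track 70.2°; wind correction -10.1° → command heading 60.1°, groundspeed 228.5 kt

Leg 1: heading=34.7°, groundspeed=210.7 kt
Leg 2: heading=8.8°, groundspeed=189.0 kt
Leg 3: heading=179.1°, groundspeed=222.0 kt
Leg 4: heading=60.1°, groundspeed=228.5 kt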